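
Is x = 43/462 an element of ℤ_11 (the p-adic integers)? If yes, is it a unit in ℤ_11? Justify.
x ∉ ℤ_11 (v_11(x) = -1 < 0)

ℤ_11 = {x ∈ ℚ_11 : v_11(x) ≥ 0} and ℤ_11^× = {x ∈ ℤ_11 : v_11(x) = 0}. Here v_11(43/462) = v_11(num) − v_11(den) = -1; compare against these criteria.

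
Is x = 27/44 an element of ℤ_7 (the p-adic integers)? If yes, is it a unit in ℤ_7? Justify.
x ∈ ℤ_7^× (unit); v_7(x) = 0

ℤ_7 = {x ∈ ℚ_7 : v_7(x) ≥ 0} and ℤ_7^× = {x ∈ ℤ_7 : v_7(x) = 0}. Here v_7(27/44) = v_7(num) − v_7(den) = 0; compare against these criteria.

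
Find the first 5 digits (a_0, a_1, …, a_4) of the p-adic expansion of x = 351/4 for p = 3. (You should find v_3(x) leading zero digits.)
(a_0, …, a_4) = (0, 0, 0, 1, 0)

v_3(351/4) = 3, so a_0 = ... = a_2 = 0. Factor out: x = 3^3 · u with u = 13/4 a unit in ℤ_3. Expand u iteratively via a_{v+i} = u_i mod 3, u_{i+1} = (u_i − a_{v+i})/3:
  u_0 = 13/4;  a_3 = 1;  u_1 = (u_0 − 1)/3 = 3/4
  u_1 = 3/4;  a_4 = 0;  u_2 = (u_1 − 0)/3 = 1/4
Digits: (0, 0, 0, 1, 0).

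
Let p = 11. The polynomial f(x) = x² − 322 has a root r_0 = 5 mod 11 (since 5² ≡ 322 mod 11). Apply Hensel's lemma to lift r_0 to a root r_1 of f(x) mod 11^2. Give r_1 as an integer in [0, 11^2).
r_1 = 71 (mod 121)

Hensel's recurrence: r_{i+1} = r_i − f(r_i)·(f′(r_i))^{-1} mod 11^{i+2}, with f′(x) = 2x. Iterate:
  r_0 = 5 (mod 11)
  r_1 = 71 (mod 121)
Final: r_1 = 71, and one checks f(r_1) ≡ 0 mod 11^2.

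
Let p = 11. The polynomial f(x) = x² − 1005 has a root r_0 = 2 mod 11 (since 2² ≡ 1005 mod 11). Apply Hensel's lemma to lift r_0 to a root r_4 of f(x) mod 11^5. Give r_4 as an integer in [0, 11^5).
r_4 = 1795 (mod 161051)

Hensel's recurrence: r_{i+1} = r_i − f(r_i)·(f′(r_i))^{-1} mod 11^{i+2}, with f′(x) = 2x. Iterate:
  r_0 = 2 (mod 11)
  r_1 = 101 (mod 121)
  r_2 = 464 (mod 1331)
  r_3 = 1795 (mod 14641)
  r_4 = 1795 (mod 161051)
Final: r_4 = 1795, and one checks f(r_4) ≡ 0 mod 11^5.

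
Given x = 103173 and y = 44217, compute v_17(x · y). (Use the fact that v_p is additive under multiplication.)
v_17(4562000541) = 6

v_p(x) = 3 (factor: 103173 = 17^3 · 21); v_p(y) = 3 (factor: 44217 = 17^3 · 9). Additivity: v_p(xy) = v_p(x) + v_p(y) = 3 + 3 = 6. (Direct check: xy = 4562000541 = 17^6 · (189).)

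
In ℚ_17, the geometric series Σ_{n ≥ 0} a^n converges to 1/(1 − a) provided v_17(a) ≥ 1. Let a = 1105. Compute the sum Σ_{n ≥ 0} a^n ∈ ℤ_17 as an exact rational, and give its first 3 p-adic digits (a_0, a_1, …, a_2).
Σ a^n = 1/(1 − a) = -1/1104;  first 3 digits = (1, 14, 12)

v_17(a) = 1 ≥ 1, so the series converges in ℤ_17 to 1/(1 − a) = 1/(1 − 1105) = -1/1104. Expand this rational in ℤ_17: compute digits iteratively via d_i = x_i mod 17, x_{i+1} = (x_i − d_i)/17. The first 3 digits are (1, 14, 12).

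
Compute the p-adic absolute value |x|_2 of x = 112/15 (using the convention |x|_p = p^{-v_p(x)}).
|112/15|_2 = 1/16

Step 1 — compute v_2(x) by factoring powers of 2 out of the numerator and denominator: v_2(112/15) = 4. Step 2 — apply |x|_p = p^{-v_p(x)} = 2^{-4} = 1/16.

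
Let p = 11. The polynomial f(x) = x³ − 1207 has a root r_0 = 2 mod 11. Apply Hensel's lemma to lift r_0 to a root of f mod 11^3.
r_2 = 596 (mod 1331)

Hensel: r_{i+1} = r_i − f(r_i)/f′(r_i) mod 11^{i+2}, where f′(x) = 3x². Iterate:
  r_0 = 2 (mod 11)
  r_1 = 112 (mod 121)
  r_2 = 596 (mod 1331)
Final: r = 596 with f(r) ≡ 0 mod 11^3.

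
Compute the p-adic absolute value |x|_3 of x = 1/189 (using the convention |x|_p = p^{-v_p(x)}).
|1/189|_3 = 27

Step 1 — compute v_3(x) by factoring powers of 3 out of the numerator and denominator: v_3(1/189) = -3. Step 2 — apply |x|_p = p^{-v_p(x)} = 3^{3} = 27.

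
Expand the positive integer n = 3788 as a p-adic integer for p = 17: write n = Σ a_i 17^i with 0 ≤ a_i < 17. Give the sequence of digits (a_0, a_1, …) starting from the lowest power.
(a_0, a_1, …) = (14, 1, 13)

Repeated division by 17 gives the digits low-to-high: 3788 = 14 + 1·17^1 + 13·17^2. Digit sequence: (14, 1, 13).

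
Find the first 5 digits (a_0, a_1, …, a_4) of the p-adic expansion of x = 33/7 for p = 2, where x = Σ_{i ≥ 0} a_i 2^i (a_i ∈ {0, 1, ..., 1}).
(a_0, …, a_4) = (1, 1, 1, 0, 1)

v_2(33/7) = 0 (numerator and denominator both coprime to 2), so x ∈ ℤ_2^×. Compute digits iteratively via a_i = x_i mod 2, x_{i+1} = (x_i − a_i)/2, with x_0 = x:
  x_0 = 33/7;  a_0 = 1;  x_1 = (x_0 − 1)/2 = 13/7
  x_1 = 13/7;  a_1 = 1;  x_2 = (x_1 − 1)/2 = 3/7
  x_2 = 3/7;  a_2 = 1;  x_3 = (x_2 − 1)/2 = -2/7
  x_3 = -2/7;  a_3 = 0;  x_4 = (x_3 − 0)/2 = -1/7
  x_4 = -1/7;  a_4 = 1;  x_5 = (x_4 − 1)/2 = -4/7
Digits: (1, 1, 1, 0, 1).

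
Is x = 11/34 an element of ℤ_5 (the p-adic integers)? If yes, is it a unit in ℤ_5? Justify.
x ∈ ℤ_5^× (unit); v_5(x) = 0

ℤ_5 = {x ∈ ℚ_5 : v_5(x) ≥ 0} and ℤ_5^× = {x ∈ ℤ_5 : v_5(x) = 0}. Here v_5(11/34) = v_5(num) − v_5(den) = 0; compare against these criteria.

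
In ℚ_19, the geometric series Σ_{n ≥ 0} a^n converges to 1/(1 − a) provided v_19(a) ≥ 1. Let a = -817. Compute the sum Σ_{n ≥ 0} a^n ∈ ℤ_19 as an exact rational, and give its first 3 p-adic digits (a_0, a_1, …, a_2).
Σ a^n = 1/(1 − a) = 1/818;  first 3 digits = (1, 14, 3)

v_19(a) = 1 ≥ 1, so the series converges in ℤ_19 to 1/(1 − a) = 1/(1 − (-817)) = 1/818. Expand this rational in ℤ_19: compute digits iteratively via d_i = x_i mod 19, x_{i+1} = (x_i − d_i)/19. The first 3 digits are (1, 14, 3).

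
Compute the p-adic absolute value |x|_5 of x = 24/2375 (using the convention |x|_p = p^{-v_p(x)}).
|24/2375|_5 = 125

Step 1 — compute v_5(x) by factoring powers of 5 out of the numerator and denominator: v_5(24/2375) = -3. Step 2 — apply |x|_p = p^{-v_p(x)} = 5^{3} = 125.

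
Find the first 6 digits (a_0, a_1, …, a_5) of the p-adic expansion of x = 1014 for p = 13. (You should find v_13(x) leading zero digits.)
(a_0, …, a_5) = (0, 0, 6, 0, 0, 0)

v_13(1014) = 2, so a_0 = ... = a_1 = 0. Factor out: x = 13^2 · u with u = 6 a unit in ℤ_13. Expand u iteratively via a_{v+i} = u_i mod 13, u_{i+1} = (u_i − a_{v+i})/13:
  u_0 = 6;  a_2 = 6;  u_1 = (u_0 − 6)/13 = 0
  u_1 = 0;  a_3 = 0;  u_2 = (u_1 − 0)/13 = 0
  u_2 = 0;  a_4 = 0;  u_3 = (u_2 − 0)/13 = 0
  u_3 = 0;  a_5 = 0;  u_4 = (u_3 − 0)/13 = 0
Digits: (0, 0, 6, 0, 0, 0).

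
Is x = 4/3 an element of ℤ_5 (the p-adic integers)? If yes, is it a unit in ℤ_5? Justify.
x ∈ ℤ_5^× (unit); v_5(x) = 0

ℤ_5 = {x ∈ ℚ_5 : v_5(x) ≥ 0} and ℤ_5^× = {x ∈ ℤ_5 : v_5(x) = 0}. Here v_5(4/3) = v_5(num) − v_5(den) = 0; compare against these criteria.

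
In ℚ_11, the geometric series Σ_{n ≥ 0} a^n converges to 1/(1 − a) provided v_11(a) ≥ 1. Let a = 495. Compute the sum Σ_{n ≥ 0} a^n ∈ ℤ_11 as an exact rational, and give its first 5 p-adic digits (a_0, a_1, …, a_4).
Σ a^n = 1/(1 − a) = -1/494;  first 5 digits = (1, 1, 5, 9, 7)

v_11(a) = 1 ≥ 1, so the series converges in ℤ_11 to 1/(1 − a) = 1/(1 − 495) = -1/494. Expand this rational in ℤ_11: compute digits iteratively via d_i = x_i mod 11, x_{i+1} = (x_i − d_i)/11. The first 5 digits are (1, 1, 5, 9, 7).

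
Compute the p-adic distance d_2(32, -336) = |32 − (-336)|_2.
d_2(32, -336) = 1/16

Step 1 — x − y = 32 − (-336) = 368. Step 2 — v_2(368) = 4 (factor: 368 = (2^4 · 23); the sign does not affect v_p). Step 3 — |x − y|_2 = 2^{-4} = 1/16.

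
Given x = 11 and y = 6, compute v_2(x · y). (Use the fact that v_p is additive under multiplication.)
v_2(66) = 1

v_p(x) = 0 (factor: 11 = 2^0 · 11); v_p(y) = 1 (factor: 6 = 2^1 · 3). Additivity: v_p(xy) = v_p(x) + v_p(y) = 0 + 1 = 1. (Direct check: xy = 66 = 2^1 · (33).)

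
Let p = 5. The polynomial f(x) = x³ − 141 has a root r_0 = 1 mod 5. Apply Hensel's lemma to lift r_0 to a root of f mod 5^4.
r_3 = 231 (mod 625)

Hensel: r_{i+1} = r_i − f(r_i)/f′(r_i) mod 5^{i+2}, where f′(x) = 3x². Iterate:
  r_0 = 1 (mod 5)
  r_1 = 6 (mod 25)
  r_2 = 106 (mod 125)
  r_3 = 231 (mod 625)
Final: r = 231 with f(r) ≡ 0 mod 5^4.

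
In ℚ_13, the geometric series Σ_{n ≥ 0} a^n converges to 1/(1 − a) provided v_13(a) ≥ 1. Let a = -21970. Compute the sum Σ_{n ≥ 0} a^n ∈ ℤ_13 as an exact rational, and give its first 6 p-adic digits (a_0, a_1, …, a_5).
Σ a^n = 1/(1 − a) = 1/21971;  first 6 digits = (1, 0, 0, 3, 12, 12)

v_13(a) = 3 ≥ 1, so the series converges in ℤ_13 to 1/(1 − a) = 1/(1 − (-21970)) = 1/21971. Expand this rational in ℤ_13: compute digits iteratively via d_i = x_i mod 13, x_{i+1} = (x_i − d_i)/13. The first 6 digits are (1, 0, 0, 3, 12, 12).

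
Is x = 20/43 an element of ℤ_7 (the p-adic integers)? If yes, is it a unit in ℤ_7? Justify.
x ∈ ℤ_7^× (unit); v_7(x) = 0

ℤ_7 = {x ∈ ℚ_7 : v_7(x) ≥ 0} and ℤ_7^× = {x ∈ ℤ_7 : v_7(x) = 0}. Here v_7(20/43) = v_7(num) − v_7(den) = 0; compare against these criteria.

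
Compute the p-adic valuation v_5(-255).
v_5(-255) = 1

v_5(n) is the largest exponent k such that 5^k divides n. Factor out: -255 = -5^1 · 51. (Sign doesn't affect v_p.) So v_5(-255) = 1.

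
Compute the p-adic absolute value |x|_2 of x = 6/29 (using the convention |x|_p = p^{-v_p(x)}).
|6/29|_2 = 1/2

Step 1 — compute v_2(x) by factoring powers of 2 out of the numerator and denominator: v_2(6/29) = 1. Step 2 — apply |x|_p = p^{-v_p(x)} = 2^{-1} = 1/2.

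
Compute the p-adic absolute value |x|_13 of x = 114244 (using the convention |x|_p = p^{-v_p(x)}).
|114244|_13 = 1/28561

Step 1 — compute v_13(x) by factoring powers of 13 out of the numerator and denominator: v_13(114244) = 4. Step 2 — apply |x|_p = p^{-v_p(x)} = 13^{-4} = 1/28561.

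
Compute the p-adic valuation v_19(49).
v_19(49) = 0

v_19(n) is the largest exponent k such that 19^k divides n. Factor out: 49 = 19^0 · 49. (Sign doesn't affect v_p.) So v_19(49) = 0.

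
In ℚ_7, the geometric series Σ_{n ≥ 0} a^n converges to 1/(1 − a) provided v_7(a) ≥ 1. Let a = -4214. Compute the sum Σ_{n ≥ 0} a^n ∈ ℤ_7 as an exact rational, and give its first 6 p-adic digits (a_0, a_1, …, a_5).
Σ a^n = 1/(1 − a) = 1/4215;  first 6 digits = (1, 0, 5, 1, 2, 6)

v_7(a) = 2 ≥ 1, so the series converges in ℤ_7 to 1/(1 − a) = 1/(1 − (-4214)) = 1/4215. Expand this rational in ℤ_7: compute digits iteratively via d_i = x_i mod 7, x_{i+1} = (x_i − d_i)/7. The first 6 digits are (1, 0, 5, 1, 2, 6).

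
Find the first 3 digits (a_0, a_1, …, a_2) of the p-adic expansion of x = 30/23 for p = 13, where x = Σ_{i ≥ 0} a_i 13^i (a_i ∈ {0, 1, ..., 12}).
(a_0, …, a_2) = (3, 1, 5)

v_13(30/23) = 0 (numerator and denominator both coprime to 13), so x ∈ ℤ_13^×. Compute digits iteratively via a_i = x_i mod 13, x_{i+1} = (x_i − a_i)/13, with x_0 = x:
  x_0 = 30/23;  a_0 = 3;  x_1 = (x_0 − 3)/13 = -3/23
  x_1 = -3/23;  a_1 = 1;  x_2 = (x_1 − 1)/13 = -2/23
  x_2 = -2/23;  a_2 = 5;  x_3 = (x_2 − 5)/13 = -9/23
Digits: (3, 1, 5).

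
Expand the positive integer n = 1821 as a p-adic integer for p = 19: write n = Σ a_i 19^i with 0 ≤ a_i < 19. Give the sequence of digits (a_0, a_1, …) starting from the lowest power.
(a_0, a_1, …) = (16, 0, 5)

Repeated division by 19 gives the digits low-to-high: 1821 = 16 + 5·19^2. Digit sequence: (16, 0, 5).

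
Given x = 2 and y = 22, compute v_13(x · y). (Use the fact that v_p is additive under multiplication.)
v_13(44) = 0

v_p(x) = 0 (factor: 2 = 13^0 · 2); v_p(y) = 0 (factor: 22 = 13^0 · 22). Additivity: v_p(xy) = v_p(x) + v_p(y) = 0 + 0 = 0. (Direct check: xy = 44 = 13^0 · (44).)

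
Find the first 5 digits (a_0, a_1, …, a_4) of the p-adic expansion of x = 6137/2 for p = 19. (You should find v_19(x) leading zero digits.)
(a_0, …, a_4) = (0, 0, 18, 9, 9)

v_19(6137/2) = 2, so a_0 = ... = a_1 = 0. Factor out: x = 19^2 · u with u = 17/2 a unit in ℤ_19. Expand u iteratively via a_{v+i} = u_i mod 19, u_{i+1} = (u_i − a_{v+i})/19:
  u_0 = 17/2;  a_2 = 18;  u_1 = (u_0 − 18)/19 = -1/2
  u_1 = -1/2;  a_3 = 9;  u_2 = (u_1 − 9)/19 = -1/2
  u_2 = -1/2;  a_4 = 9;  u_3 = (u_2 − 9)/19 = -1/2
Digits: (0, 0, 18, 9, 9).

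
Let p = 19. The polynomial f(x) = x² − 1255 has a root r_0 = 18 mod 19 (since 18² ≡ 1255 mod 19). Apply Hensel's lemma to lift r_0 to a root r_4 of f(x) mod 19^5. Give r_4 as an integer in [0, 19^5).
r_4 = 2449118 (mod 2476099)

Hensel's recurrence: r_{i+1} = r_i − f(r_i)·(f′(r_i))^{-1} mod 19^{i+2}, with f′(x) = 2x. Iterate:
  r_0 = 18 (mod 19)
  r_1 = 94 (mod 361)
  r_2 = 455 (mod 6859)
  r_3 = 103340 (mod 130321)
  r_4 = 2449118 (mod 2476099)
Final: r_4 = 2449118, and one checks f(r_4) ≡ 0 mod 19^5.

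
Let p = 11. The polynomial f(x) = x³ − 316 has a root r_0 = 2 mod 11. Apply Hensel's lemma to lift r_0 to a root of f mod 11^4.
r_3 = 8054 (mod 14641)

Hensel: r_{i+1} = r_i − f(r_i)/f′(r_i) mod 11^{i+2}, where f′(x) = 3x². Iterate:
  r_0 = 2 (mod 11)
  r_1 = 68 (mod 121)
  r_2 = 68 (mod 1331)
  r_3 = 8054 (mod 14641)
Final: r = 8054 with f(r) ≡ 0 mod 11^4.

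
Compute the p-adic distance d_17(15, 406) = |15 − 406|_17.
d_17(15, 406) = 1/17

Step 1 — x − y = 15 − 406 = -391. Step 2 — v_17(-391) = 1 (factor: -391 = −(17^1 · 23); the sign does not affect v_p). Step 3 — |x − y|_17 = 17^{-1} = 1/17.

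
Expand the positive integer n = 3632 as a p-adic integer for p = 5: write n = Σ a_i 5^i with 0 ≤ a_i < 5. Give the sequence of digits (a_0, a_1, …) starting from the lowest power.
(a_0, a_1, …) = (2, 1, 0, 4, 0, 1)

Repeated division by 5 gives the digits low-to-high: 3632 = 2 + 1·5^1 + 4·5^3 + 1·5^5. Digit sequence: (2, 1, 0, 4, 0, 1).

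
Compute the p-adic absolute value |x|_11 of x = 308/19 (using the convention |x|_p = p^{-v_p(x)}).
|308/19|_11 = 1/11

Step 1 — compute v_11(x) by factoring powers of 11 out of the numerator and denominator: v_11(308/19) = 1. Step 2 — apply |x|_p = p^{-v_p(x)} = 11^{-1} = 1/11.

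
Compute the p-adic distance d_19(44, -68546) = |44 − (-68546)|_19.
d_19(44, -68546) = 1/6859

Step 1 — x − y = 44 − (-68546) = 68590. Step 2 — v_19(68590) = 3 (factor: 68590 = (19^3 · 10); the sign does not affect v_p). Step 3 — |x − y|_19 = 19^{-3} = 1/6859.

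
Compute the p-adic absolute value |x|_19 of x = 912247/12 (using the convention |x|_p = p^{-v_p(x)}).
|912247/12|_19 = 1/130321

Step 1 — compute v_19(x) by factoring powers of 19 out of the numerator and denominator: v_19(912247/12) = 4. Step 2 — apply |x|_p = p^{-v_p(x)} = 19^{-4} = 1/130321.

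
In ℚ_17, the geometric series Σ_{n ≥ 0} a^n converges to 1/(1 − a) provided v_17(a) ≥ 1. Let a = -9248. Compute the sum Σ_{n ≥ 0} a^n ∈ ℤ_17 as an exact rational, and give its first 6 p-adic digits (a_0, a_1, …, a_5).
Σ a^n = 1/(1 − a) = 1/9249;  first 6 digits = (1, 0, 2, 15, 3, 9)

v_17(a) = 2 ≥ 1, so the series converges in ℤ_17 to 1/(1 − a) = 1/(1 − (-9248)) = 1/9249. Expand this rational in ℤ_17: compute digits iteratively via d_i = x_i mod 17, x_{i+1} = (x_i − d_i)/17. The first 6 digits are (1, 0, 2, 15, 3, 9).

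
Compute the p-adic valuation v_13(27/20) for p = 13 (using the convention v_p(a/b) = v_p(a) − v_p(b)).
v_13(27/20) = 0

Factor powers of 13 from the numerator and denominator of the reduced fraction: 27 = 13^0 · 27 and 20 = 13^0 · 20. Apply v_p(a/b) = v_p(a) − v_p(b): v_13(27/20) = 0 − 0 = 0.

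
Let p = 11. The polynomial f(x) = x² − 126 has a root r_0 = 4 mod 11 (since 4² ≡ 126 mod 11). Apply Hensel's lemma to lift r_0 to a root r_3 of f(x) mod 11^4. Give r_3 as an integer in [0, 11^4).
r_3 = 10091 (mod 14641)

Hensel's recurrence: r_{i+1} = r_i − f(r_i)·(f′(r_i))^{-1} mod 11^{i+2}, with f′(x) = 2x. Iterate:
  r_0 = 4 (mod 11)
  r_1 = 48 (mod 121)
  r_2 = 774 (mod 1331)
  r_3 = 10091 (mod 14641)
Final: r_3 = 10091, and one checks f(r_3) ≡ 0 mod 11^4.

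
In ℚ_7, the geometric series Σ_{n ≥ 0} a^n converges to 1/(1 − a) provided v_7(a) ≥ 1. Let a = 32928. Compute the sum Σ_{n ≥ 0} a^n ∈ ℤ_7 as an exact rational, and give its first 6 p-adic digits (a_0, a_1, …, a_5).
Σ a^n = 1/(1 − a) = -1/32927;  first 6 digits = (1, 0, 0, 5, 6, 1)

v_7(a) = 3 ≥ 1, so the series converges in ℤ_7 to 1/(1 − a) = 1/(1 − 32928) = -1/32927. Expand this rational in ℤ_7: compute digits iteratively via d_i = x_i mod 7, x_{i+1} = (x_i − d_i)/7. The first 6 digits are (1, 0, 0, 5, 6, 1).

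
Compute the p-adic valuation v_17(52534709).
v_17(52534709) = 5

v_17(n) is the largest exponent k such that 17^k divides n. Factor out: 52534709 = 17^5 · 37. (Sign doesn't affect v_p.) So v_17(52534709) = 5.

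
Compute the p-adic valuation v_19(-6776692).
v_19(-6776692) = 4

v_19(n) is the largest exponent k such that 19^k divides n. Factor out: -6776692 = -19^4 · 52. (Sign doesn't affect v_p.) So v_19(-6776692) = 4.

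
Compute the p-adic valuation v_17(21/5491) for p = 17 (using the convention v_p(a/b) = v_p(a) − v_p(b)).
v_17(21/5491) = -2

Factor powers of 17 from the numerator and denominator of the reduced fraction: 21 = 17^0 · 21 and 5491 = 17^2 · 19. Apply v_p(a/b) = v_p(a) − v_p(b): v_17(21/5491) = 0 − 2 = -2.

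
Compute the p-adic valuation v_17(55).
v_17(55) = 0

v_17(n) is the largest exponent k such that 17^k divides n. Factor out: 55 = 17^0 · 55. (Sign doesn't affect v_p.) So v_17(55) = 0.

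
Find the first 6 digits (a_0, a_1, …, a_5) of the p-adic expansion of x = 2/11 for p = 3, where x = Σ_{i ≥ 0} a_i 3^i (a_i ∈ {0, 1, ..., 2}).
(a_0, …, a_5) = (1, 0, 1, 1, 2, 0)

v_3(2/11) = 0 (numerator and denominator both coprime to 3), so x ∈ ℤ_3^×. Compute digits iteratively via a_i = x_i mod 3, x_{i+1} = (x_i − a_i)/3, with x_0 = x:
  x_0 = 2/11;  a_0 = 1;  x_1 = (x_0 − 1)/3 = -3/11
  x_1 = -3/11;  a_1 = 0;  x_2 = (x_1 − 0)/3 = -1/11
  x_2 = -1/11;  a_2 = 1;  x_3 = (x_2 − 1)/3 = -4/11
  x_3 = -4/11;  a_3 = 1;  x_4 = (x_3 − 1)/3 = -5/11
  x_4 = -5/11;  a_4 = 2;  x_5 = (x_4 − 2)/3 = -9/11
  x_5 = -9/11;  a_5 = 0;  x_6 = (x_5 − 0)/3 = -3/11
Digits: (1, 0, 1, 1, 2, 0).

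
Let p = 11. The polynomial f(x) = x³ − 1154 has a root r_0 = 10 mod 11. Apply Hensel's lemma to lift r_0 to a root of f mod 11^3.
r_2 = 868 (mod 1331)

Hensel: r_{i+1} = r_i − f(r_i)/f′(r_i) mod 11^{i+2}, where f′(x) = 3x². Iterate:
  r_0 = 10 (mod 11)
  r_1 = 21 (mod 121)
  r_2 = 868 (mod 1331)
Final: r = 868 with f(r) ≡ 0 mod 11^3.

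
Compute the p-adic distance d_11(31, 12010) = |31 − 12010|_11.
d_11(31, 12010) = 1/1331

Step 1 — x − y = 31 − 12010 = -11979. Step 2 — v_11(-11979) = 3 (factor: -11979 = −(11^3 · 9); the sign does not affect v_p). Step 3 — |x − y|_11 = 11^{-3} = 1/1331.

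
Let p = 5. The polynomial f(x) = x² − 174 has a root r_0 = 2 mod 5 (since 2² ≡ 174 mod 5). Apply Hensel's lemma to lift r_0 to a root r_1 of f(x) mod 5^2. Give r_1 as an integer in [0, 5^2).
r_1 = 7 (mod 25)

Hensel's recurrence: r_{i+1} = r_i − f(r_i)·(f′(r_i))^{-1} mod 5^{i+2}, with f′(x) = 2x. Iterate:
  r_0 = 2 (mod 5)
  r_1 = 7 (mod 25)
Final: r_1 = 7, and one checks f(r_1) ≡ 0 mod 5^2.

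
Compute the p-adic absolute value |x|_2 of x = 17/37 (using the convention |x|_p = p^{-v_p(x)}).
|17/37|_2 = 1

Step 1 — compute v_2(x) by factoring powers of 2 out of the numerator and denominator: v_2(17/37) = 0. Step 2 — apply |x|_p = p^{-v_p(x)} = 2^{0} = 1.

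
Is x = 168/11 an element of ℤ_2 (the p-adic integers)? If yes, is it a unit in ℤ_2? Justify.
x ∈ ℤ_2 but not a unit; v_2(x) = 3 > 0

ℤ_2 = {x ∈ ℚ_2 : v_2(x) ≥ 0} and ℤ_2^× = {x ∈ ℤ_2 : v_2(x) = 0}. Here v_2(168/11) = v_2(num) − v_2(den) = 3; compare against these criteria.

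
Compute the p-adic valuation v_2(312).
v_2(312) = 3

v_2(n) is the largest exponent k such that 2^k divides n. Factor out: 312 = 2^3 · 39. (Sign doesn't affect v_p.) So v_2(312) = 3.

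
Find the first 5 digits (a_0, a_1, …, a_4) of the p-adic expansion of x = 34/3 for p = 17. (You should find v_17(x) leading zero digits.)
(a_0, …, a_4) = (0, 12, 5, 11, 5)

v_17(34/3) = 1, so a_0 = ... = a_0 = 0. Factor out: x = 17^1 · u with u = 2/3 a unit in ℤ_17. Expand u iteratively via a_{v+i} = u_i mod 17, u_{i+1} = (u_i − a_{v+i})/17:
  u_0 = 2/3;  a_1 = 12;  u_1 = (u_0 − 12)/17 = -2/3
  u_1 = -2/3;  a_2 = 5;  u_2 = (u_1 − 5)/17 = -1/3
  u_2 = -1/3;  a_3 = 11;  u_3 = (u_2 − 11)/17 = -2/3
  u_3 = -2/3;  a_4 = 5;  u_4 = (u_3 − 5)/17 = -1/3
Digits: (0, 12, 5, 11, 5).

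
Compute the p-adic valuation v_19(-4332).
v_19(-4332) = 2

v_19(n) is the largest exponent k such that 19^k divides n. Factor out: -4332 = -19^2 · 12. (Sign doesn't affect v_p.) So v_19(-4332) = 2.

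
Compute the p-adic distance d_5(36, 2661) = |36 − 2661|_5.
d_5(36, 2661) = 1/125

Step 1 — x − y = 36 − 2661 = -2625. Step 2 — v_5(-2625) = 3 (factor: -2625 = −(5^3 · 21); the sign does not affect v_p). Step 3 — |x − y|_5 = 5^{-3} = 1/125.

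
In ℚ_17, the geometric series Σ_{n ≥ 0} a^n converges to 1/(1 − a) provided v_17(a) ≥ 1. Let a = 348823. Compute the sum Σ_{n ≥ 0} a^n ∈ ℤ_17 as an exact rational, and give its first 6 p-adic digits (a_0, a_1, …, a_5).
Σ a^n = 1/(1 − a) = -1/348822;  first 6 digits = (1, 0, 0, 3, 4, 0)

v_17(a) = 3 ≥ 1, so the series converges in ℤ_17 to 1/(1 − a) = 1/(1 − 348823) = -1/348822. Expand this rational in ℤ_17: compute digits iteratively via d_i = x_i mod 17, x_{i+1} = (x_i − d_i)/17. The first 6 digits are (1, 0, 0, 3, 4, 0).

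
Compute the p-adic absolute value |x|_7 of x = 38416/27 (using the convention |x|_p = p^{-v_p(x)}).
|38416/27|_7 = 1/2401

Step 1 — compute v_7(x) by factoring powers of 7 out of the numerator and denominator: v_7(38416/27) = 4. Step 2 — apply |x|_p = p^{-v_p(x)} = 7^{-4} = 1/2401.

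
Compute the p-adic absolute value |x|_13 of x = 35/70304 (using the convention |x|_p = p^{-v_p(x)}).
|35/70304|_13 = 2197

Step 1 — compute v_13(x) by factoring powers of 13 out of the numerator and denominator: v_13(35/70304) = -3. Step 2 — apply |x|_p = p^{-v_p(x)} = 13^{3} = 2197.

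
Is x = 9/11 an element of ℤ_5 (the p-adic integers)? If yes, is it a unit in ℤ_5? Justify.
x ∈ ℤ_5^× (unit); v_5(x) = 0

ℤ_5 = {x ∈ ℚ_5 : v_5(x) ≥ 0} and ℤ_5^× = {x ∈ ℤ_5 : v_5(x) = 0}. Here v_5(9/11) = v_5(num) − v_5(den) = 0; compare against these criteria.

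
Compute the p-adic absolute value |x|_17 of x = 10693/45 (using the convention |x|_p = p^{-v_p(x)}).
|10693/45|_17 = 1/289

Step 1 — compute v_17(x) by factoring powers of 17 out of the numerator and denominator: v_17(10693/45) = 2. Step 2 — apply |x|_p = p^{-v_p(x)} = 17^{-2} = 1/289.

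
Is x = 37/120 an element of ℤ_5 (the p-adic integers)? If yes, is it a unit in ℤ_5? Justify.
x ∉ ℤ_5 (v_5(x) = -1 < 0)

ℤ_5 = {x ∈ ℚ_5 : v_5(x) ≥ 0} and ℤ_5^× = {x ∈ ℤ_5 : v_5(x) = 0}. Here v_5(37/120) = v_5(num) − v_5(den) = -1; compare against these criteria.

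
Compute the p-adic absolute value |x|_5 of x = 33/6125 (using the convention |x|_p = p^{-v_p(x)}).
|33/6125|_5 = 125

Step 1 — compute v_5(x) by factoring powers of 5 out of the numerator and denominator: v_5(33/6125) = -3. Step 2 — apply |x|_p = p^{-v_p(x)} = 5^{3} = 125.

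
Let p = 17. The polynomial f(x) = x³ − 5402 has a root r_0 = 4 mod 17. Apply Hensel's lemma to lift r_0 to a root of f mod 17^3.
r_2 = 2945 (mod 4913)

Hensel: r_{i+1} = r_i − f(r_i)/f′(r_i) mod 17^{i+2}, where f′(x) = 3x². Iterate:
  r_0 = 4 (mod 17)
  r_1 = 55 (mod 289)
  r_2 = 2945 (mod 4913)
Final: r = 2945 with f(r) ≡ 0 mod 17^3.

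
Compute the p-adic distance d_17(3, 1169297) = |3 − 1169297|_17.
d_17(3, 1169297) = 1/83521

Step 1 — x − y = 3 − 1169297 = -1169294. Step 2 — v_17(-1169294) = 4 (factor: -1169294 = −(17^4 · 14); the sign does not affect v_p). Step 3 — |x − y|_17 = 17^{-4} = 1/83521.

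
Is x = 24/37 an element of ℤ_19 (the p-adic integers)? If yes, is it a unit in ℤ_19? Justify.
x ∈ ℤ_19^× (unit); v_19(x) = 0

ℤ_19 = {x ∈ ℚ_19 : v_19(x) ≥ 0} and ℤ_19^× = {x ∈ ℤ_19 : v_19(x) = 0}. Here v_19(24/37) = v_19(num) − v_19(den) = 0; compare against these criteria.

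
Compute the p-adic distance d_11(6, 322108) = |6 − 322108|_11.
d_11(6, 322108) = 1/161051

Step 1 — x − y = 6 − 322108 = -322102. Step 2 — v_11(-322102) = 5 (factor: -322102 = −(11^5 · 2); the sign does not affect v_p). Step 3 — |x − y|_11 = 11^{-5} = 1/161051.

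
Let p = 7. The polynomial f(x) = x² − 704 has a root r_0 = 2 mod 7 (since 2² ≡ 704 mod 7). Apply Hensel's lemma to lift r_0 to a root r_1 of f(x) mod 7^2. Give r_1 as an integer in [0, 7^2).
r_1 = 30 (mod 49)

Hensel's recurrence: r_{i+1} = r_i − f(r_i)·(f′(r_i))^{-1} mod 7^{i+2}, with f′(x) = 2x. Iterate:
  r_0 = 2 (mod 7)
  r_1 = 30 (mod 49)
Final: r_1 = 30, and one checks f(r_1) ≡ 0 mod 7^2.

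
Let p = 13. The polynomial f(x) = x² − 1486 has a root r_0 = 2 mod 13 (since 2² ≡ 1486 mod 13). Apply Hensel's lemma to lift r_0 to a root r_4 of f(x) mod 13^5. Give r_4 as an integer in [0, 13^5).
r_4 = 292996 (mod 371293)

Hensel's recurrence: r_{i+1} = r_i − f(r_i)·(f′(r_i))^{-1} mod 13^{i+2}, with f′(x) = 2x. Iterate:
  r_0 = 2 (mod 13)
  r_1 = 119 (mod 169)
  r_2 = 795 (mod 2197)
  r_3 = 7386 (mod 28561)
  r_4 = 292996 (mod 371293)
Final: r_4 = 292996, and one checks f(r_4) ≡ 0 mod 13^5.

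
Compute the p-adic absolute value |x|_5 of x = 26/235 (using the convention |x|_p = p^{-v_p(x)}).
|26/235|_5 = 5

Step 1 — compute v_5(x) by factoring powers of 5 out of the numerator and denominator: v_5(26/235) = -1. Step 2 — apply |x|_p = p^{-v_p(x)} = 5^{1} = 5.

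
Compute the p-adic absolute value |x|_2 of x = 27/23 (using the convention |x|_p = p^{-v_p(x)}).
|27/23|_2 = 1

Step 1 — compute v_2(x) by factoring powers of 2 out of the numerator and denominator: v_2(27/23) = 0. Step 2 — apply |x|_p = p^{-v_p(x)} = 2^{0} = 1.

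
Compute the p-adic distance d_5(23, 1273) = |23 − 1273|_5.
d_5(23, 1273) = 1/625

Step 1 — x − y = 23 − 1273 = -1250. Step 2 — v_5(-1250) = 4 (factor: -1250 = −(5^4 · 2); the sign does not affect v_p). Step 3 — |x − y|_5 = 5^{-4} = 1/625.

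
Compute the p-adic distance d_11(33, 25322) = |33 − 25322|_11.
d_11(33, 25322) = 1/1331

Step 1 — x − y = 33 − 25322 = -25289. Step 2 — v_11(-25289) = 3 (factor: -25289 = −(11^3 · 19); the sign does not affect v_p). Step 3 — |x − y|_11 = 11^{-3} = 1/1331.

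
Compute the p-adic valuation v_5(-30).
v_5(-30) = 1

v_5(n) is the largest exponent k such that 5^k divides n. Factor out: -30 = -5^1 · 6. (Sign doesn't affect v_p.) So v_5(-30) = 1.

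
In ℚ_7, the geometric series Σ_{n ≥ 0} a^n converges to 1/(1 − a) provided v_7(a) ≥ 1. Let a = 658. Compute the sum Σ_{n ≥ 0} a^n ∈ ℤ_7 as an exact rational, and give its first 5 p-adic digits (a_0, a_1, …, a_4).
Σ a^n = 1/(1 − a) = -1/657;  first 5 digits = (1, 3, 1, 3, 0)

v_7(a) = 1 ≥ 1, so the series converges in ℤ_7 to 1/(1 − a) = 1/(1 − 658) = -1/657. Expand this rational in ℤ_7: compute digits iteratively via d_i = x_i mod 7, x_{i+1} = (x_i − d_i)/7. The first 5 digits are (1, 3, 1, 3, 0).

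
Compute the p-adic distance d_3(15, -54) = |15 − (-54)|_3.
d_3(15, -54) = 1/3

Step 1 — x − y = 15 − (-54) = 69. Step 2 — v_3(69) = 1 (factor: 69 = (3^1 · 23); the sign does not affect v_p). Step 3 — |x − y|_3 = 3^{-1} = 1/3.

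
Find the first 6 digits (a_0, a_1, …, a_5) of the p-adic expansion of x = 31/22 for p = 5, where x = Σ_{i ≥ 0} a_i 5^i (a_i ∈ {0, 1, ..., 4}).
(a_0, …, a_5) = (3, 4, 3, 4, 2, 1)

v_5(31/22) = 0 (numerator and denominator both coprime to 5), so x ∈ ℤ_5^×. Compute digits iteratively via a_i = x_i mod 5, x_{i+1} = (x_i − a_i)/5, with x_0 = x:
  x_0 = 31/22;  a_0 = 3;  x_1 = (x_0 − 3)/5 = -7/22
  x_1 = -7/22;  a_1 = 4;  x_2 = (x_1 − 4)/5 = -19/22
  x_2 = -19/22;  a_2 = 3;  x_3 = (x_2 − 3)/5 = -17/22
  x_3 = -17/22;  a_3 = 4;  x_4 = (x_3 − 4)/5 = -21/22
  x_4 = -21/22;  a_4 = 2;  x_5 = (x_4 − 2)/5 = -13/22
  x_5 = -13/22;  a_5 = 1;  x_6 = (x_5 − 1)/5 = -7/22
Digits: (3, 4, 3, 4, 2, 1).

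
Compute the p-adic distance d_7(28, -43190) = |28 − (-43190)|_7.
d_7(28, -43190) = 1/2401

Step 1 — x − y = 28 − (-43190) = 43218. Step 2 — v_7(43218) = 4 (factor: 43218 = (7^4 · 18); the sign does not affect v_p). Step 3 — |x − y|_7 = 7^{-4} = 1/2401.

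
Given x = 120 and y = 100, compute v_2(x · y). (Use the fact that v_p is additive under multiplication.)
v_2(12000) = 5

v_p(x) = 3 (factor: 120 = 2^3 · 15); v_p(y) = 2 (factor: 100 = 2^2 · 25). Additivity: v_p(xy) = v_p(x) + v_p(y) = 3 + 2 = 5. (Direct check: xy = 12000 = 2^5 · (375).)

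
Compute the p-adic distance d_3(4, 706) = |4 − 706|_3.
d_3(4, 706) = 1/27

Step 1 — x − y = 4 − 706 = -702. Step 2 — v_3(-702) = 3 (factor: -702 = −(3^3 · 26); the sign does not affect v_p). Step 3 — |x − y|_3 = 3^{-3} = 1/27.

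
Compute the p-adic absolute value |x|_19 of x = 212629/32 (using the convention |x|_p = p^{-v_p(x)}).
|212629/32|_19 = 1/6859

Step 1 — compute v_19(x) by factoring powers of 19 out of the numerator and denominator: v_19(212629/32) = 3. Step 2 — apply |x|_p = p^{-v_p(x)} = 19^{-3} = 1/6859.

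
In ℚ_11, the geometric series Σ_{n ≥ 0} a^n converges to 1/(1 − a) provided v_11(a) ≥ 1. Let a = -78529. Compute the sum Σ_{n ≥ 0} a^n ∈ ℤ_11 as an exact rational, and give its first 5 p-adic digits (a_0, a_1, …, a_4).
Σ a^n = 1/(1 − a) = 1/78530;  first 5 digits = (1, 0, 0, 7, 5)

v_11(a) = 3 ≥ 1, so the series converges in ℤ_11 to 1/(1 − a) = 1/(1 − (-78529)) = 1/78530. Expand this rational in ℤ_11: compute digits iteratively via d_i = x_i mod 11, x_{i+1} = (x_i − d_i)/11. The first 5 digits are (1, 0, 0, 7, 5).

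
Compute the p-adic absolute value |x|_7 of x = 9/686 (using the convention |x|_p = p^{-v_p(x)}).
|9/686|_7 = 343

Step 1 — compute v_7(x) by factoring powers of 7 out of the numerator and denominator: v_7(9/686) = -3. Step 2 — apply |x|_p = p^{-v_p(x)} = 7^{3} = 343.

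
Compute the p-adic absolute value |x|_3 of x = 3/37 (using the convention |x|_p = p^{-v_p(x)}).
|3/37|_3 = 1/3

Step 1 — compute v_3(x) by factoring powers of 3 out of the numerator and denominator: v_3(3/37) = 1. Step 2 — apply |x|_p = p^{-v_p(x)} = 3^{-1} = 1/3.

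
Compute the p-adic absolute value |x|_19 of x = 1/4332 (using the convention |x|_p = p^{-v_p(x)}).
|1/4332|_19 = 361

Step 1 — compute v_19(x) by factoring powers of 19 out of the numerator and denominator: v_19(1/4332) = -2. Step 2 — apply |x|_p = p^{-v_p(x)} = 19^{2} = 361.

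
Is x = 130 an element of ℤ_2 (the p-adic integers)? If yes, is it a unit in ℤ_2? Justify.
x ∈ ℤ_2 but not a unit; v_2(x) = 1 > 0

ℤ_2 = {x ∈ ℚ_2 : v_2(x) ≥ 0} and ℤ_2^× = {x ∈ ℤ_2 : v_2(x) = 0}. Here v_2(130) = v_2(num) − v_2(den) = 1; compare against these criteria.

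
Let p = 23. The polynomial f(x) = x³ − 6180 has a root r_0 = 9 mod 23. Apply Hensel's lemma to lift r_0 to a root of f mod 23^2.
r_1 = 469 (mod 529)

Hensel: r_{i+1} = r_i − f(r_i)/f′(r_i) mod 23^{i+2}, where f′(x) = 3x². Iterate:
  r_0 = 9 (mod 23)
  r_1 = 469 (mod 529)
Final: r = 469 with f(r) ≡ 0 mod 23^2.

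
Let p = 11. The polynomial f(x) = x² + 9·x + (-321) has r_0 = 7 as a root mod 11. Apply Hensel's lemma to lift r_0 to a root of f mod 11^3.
r_2 = 1184 (mod 1331)

Hensel: r_{i+1} = r_i − f(r_i)·(f′(r_i))^{-1} mod 11^{i+2}, f′(x) = 2x + 9. Iterate:
  r_0 = 7 (mod 11)
  r_1 = 95 (mod 121)
  r_2 = 1184 (mod 1331)
Final: r = 1184 satisfies f(r) ≡ 0 mod 11^3.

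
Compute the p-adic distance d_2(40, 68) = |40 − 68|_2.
d_2(40, 68) = 1/4

Step 1 — x − y = 40 − 68 = -28. Step 2 — v_2(-28) = 2 (factor: -28 = −(2^2 · 7); the sign does not affect v_p). Step 3 — |x − y|_2 = 2^{-2} = 1/4.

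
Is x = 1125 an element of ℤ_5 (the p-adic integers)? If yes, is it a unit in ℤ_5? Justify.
x ∈ ℤ_5 but not a unit; v_5(x) = 3 > 0

ℤ_5 = {x ∈ ℚ_5 : v_5(x) ≥ 0} and ℤ_5^× = {x ∈ ℤ_5 : v_5(x) = 0}. Here v_5(1125) = v_5(num) − v_5(den) = 3; compare against these criteria.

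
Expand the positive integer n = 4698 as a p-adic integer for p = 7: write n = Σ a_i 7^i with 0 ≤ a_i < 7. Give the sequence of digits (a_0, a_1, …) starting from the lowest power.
(a_0, a_1, …) = (1, 6, 4, 6, 1)

Repeated division by 7 gives the digits low-to-high: 4698 = 1 + 6·7^1 + 4·7^2 + 6·7^3 + 1·7^4. Digit sequence: (1, 6, 4, 6, 1).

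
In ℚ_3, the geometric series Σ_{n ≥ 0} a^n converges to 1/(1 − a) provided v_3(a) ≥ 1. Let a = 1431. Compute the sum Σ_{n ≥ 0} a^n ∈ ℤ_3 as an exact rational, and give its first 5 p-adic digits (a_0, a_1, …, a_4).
Σ a^n = 1/(1 − a) = -1/1430;  first 5 digits = (1, 0, 0, 2, 2)

v_3(a) = 3 ≥ 1, so the series converges in ℤ_3 to 1/(1 − a) = 1/(1 − 1431) = -1/1430. Expand this rational in ℤ_3: compute digits iteratively via d_i = x_i mod 3, x_{i+1} = (x_i − d_i)/3. The first 5 digits are (1, 0, 0, 2, 2).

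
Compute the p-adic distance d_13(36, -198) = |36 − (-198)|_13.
d_13(36, -198) = 1/13

Step 1 — x − y = 36 − (-198) = 234. Step 2 — v_13(234) = 1 (factor: 234 = (13^1 · 18); the sign does not affect v_p). Step 3 — |x − y|_13 = 13^{-1} = 1/13.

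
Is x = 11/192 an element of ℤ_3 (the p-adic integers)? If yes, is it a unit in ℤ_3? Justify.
x ∉ ℤ_3 (v_3(x) = -1 < 0)

ℤ_3 = {x ∈ ℚ_3 : v_3(x) ≥ 0} and ℤ_3^× = {x ∈ ℤ_3 : v_3(x) = 0}. Here v_3(11/192) = v_3(num) − v_3(den) = -1; compare against these criteria.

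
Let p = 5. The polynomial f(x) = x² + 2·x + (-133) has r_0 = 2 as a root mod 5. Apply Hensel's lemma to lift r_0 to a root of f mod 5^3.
r_2 = 2 (mod 125)

Hensel: r_{i+1} = r_i − f(r_i)·(f′(r_i))^{-1} mod 5^{i+2}, f′(x) = 2x + 2. Iterate:
  r_0 = 2 (mod 5)
  r_1 = 2 (mod 25)
  r_2 = 2 (mod 125)
Final: r = 2 satisfies f(r) ≡ 0 mod 5^3.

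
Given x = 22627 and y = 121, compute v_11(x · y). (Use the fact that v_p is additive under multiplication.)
v_11(2737867) = 5

v_p(x) = 3 (factor: 22627 = 11^3 · 17); v_p(y) = 2 (factor: 121 = 11^2 · 1). Additivity: v_p(xy) = v_p(x) + v_p(y) = 3 + 2 = 5. (Direct check: xy = 2737867 = 11^5 · (17).)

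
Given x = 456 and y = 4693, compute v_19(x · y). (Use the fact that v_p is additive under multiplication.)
v_19(2140008) = 3

v_p(x) = 1 (factor: 456 = 19^1 · 24); v_p(y) = 2 (factor: 4693 = 19^2 · 13). Additivity: v_p(xy) = v_p(x) + v_p(y) = 1 + 2 = 3. (Direct check: xy = 2140008 = 19^3 · (312).)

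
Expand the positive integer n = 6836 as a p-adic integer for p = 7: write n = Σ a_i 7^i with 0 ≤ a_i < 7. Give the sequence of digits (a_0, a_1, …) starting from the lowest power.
(a_0, a_1, …) = (4, 3, 6, 5, 2)

Repeated division by 7 gives the digits low-to-high: 6836 = 4 + 3·7^1 + 6·7^2 + 5·7^3 + 2·7^4. Digit sequence: (4, 3, 6, 5, 2).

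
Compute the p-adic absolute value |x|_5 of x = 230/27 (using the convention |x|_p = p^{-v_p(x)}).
|230/27|_5 = 1/5

Step 1 — compute v_5(x) by factoring powers of 5 out of the numerator and denominator: v_5(230/27) = 1. Step 2 — apply |x|_p = p^{-v_p(x)} = 5^{-1} = 1/5.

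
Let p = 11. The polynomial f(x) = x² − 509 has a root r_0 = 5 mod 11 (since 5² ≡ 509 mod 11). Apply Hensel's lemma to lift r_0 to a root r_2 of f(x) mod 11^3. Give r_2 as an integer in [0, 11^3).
r_2 = 852 (mod 1331)

Hensel's recurrence: r_{i+1} = r_i − f(r_i)·(f′(r_i))^{-1} mod 11^{i+2}, with f′(x) = 2x. Iterate:
  r_0 = 5 (mod 11)
  r_1 = 5 (mod 121)
  r_2 = 852 (mod 1331)
Final: r_2 = 852, and one checks f(r_2) ≡ 0 mod 11^3.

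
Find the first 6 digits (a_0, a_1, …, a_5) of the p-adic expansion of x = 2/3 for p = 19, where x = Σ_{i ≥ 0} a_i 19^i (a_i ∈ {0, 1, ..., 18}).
(a_0, …, a_5) = (7, 6, 6, 6, 6, 6)

v_19(2/3) = 0 (numerator and denominator both coprime to 19), so x ∈ ℤ_19^×. Compute digits iteratively via a_i = x_i mod 19, x_{i+1} = (x_i − a_i)/19, with x_0 = x:
  x_0 = 2/3;  a_0 = 7;  x_1 = (x_0 − 7)/19 = -1/3
  x_1 = -1/3;  a_1 = 6;  x_2 = (x_1 − 6)/19 = -1/3
  x_2 = -1/3;  a_2 = 6;  x_3 = (x_2 − 6)/19 = -1/3
  x_3 = -1/3;  a_3 = 6;  x_4 = (x_3 − 6)/19 = -1/3
  x_4 = -1/3;  a_4 = 6;  x_5 = (x_4 − 6)/19 = -1/3
  x_5 = -1/3;  a_5 = 6;  x_6 = (x_5 − 6)/19 = -1/3
Digits: (7, 6, 6, 6, 6, 6).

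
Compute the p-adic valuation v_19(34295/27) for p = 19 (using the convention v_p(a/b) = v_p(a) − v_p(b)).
v_19(34295/27) = 3

Factor powers of 19 from the numerator and denominator of the reduced fraction: 34295 = 19^3 · 5 and 27 = 19^0 · 27. Apply v_p(a/b) = v_p(a) − v_p(b): v_19(34295/27) = 3 − 0 = 3.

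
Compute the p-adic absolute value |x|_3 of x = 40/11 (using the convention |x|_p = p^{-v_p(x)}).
|40/11|_3 = 1

Step 1 — compute v_3(x) by factoring powers of 3 out of the numerator and denominator: v_3(40/11) = 0. Step 2 — apply |x|_p = p^{-v_p(x)} = 3^{0} = 1.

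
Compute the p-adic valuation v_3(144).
v_3(144) = 2

v_3(n) is the largest exponent k such that 3^k divides n. Factor out: 144 = 3^2 · 16. (Sign doesn't affect v_p.) So v_3(144) = 2.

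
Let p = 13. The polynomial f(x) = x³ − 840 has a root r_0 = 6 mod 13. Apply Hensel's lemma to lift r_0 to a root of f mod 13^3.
r_2 = 838 (mod 2197)

Hensel: r_{i+1} = r_i − f(r_i)/f′(r_i) mod 13^{i+2}, where f′(x) = 3x². Iterate:
  r_0 = 6 (mod 13)
  r_1 = 162 (mod 169)
  r_2 = 838 (mod 2197)
Final: r = 838 with f(r) ≡ 0 mod 13^3.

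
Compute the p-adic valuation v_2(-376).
v_2(-376) = 3

v_2(n) is the largest exponent k such that 2^k divides n. Factor out: -376 = -2^3 · 47. (Sign doesn't affect v_p.) So v_2(-376) = 3.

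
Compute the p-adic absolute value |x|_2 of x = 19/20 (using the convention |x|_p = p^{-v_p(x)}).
|19/20|_2 = 4

Step 1 — compute v_2(x) by factoring powers of 2 out of the numerator and denominator: v_2(19/20) = -2. Step 2 — apply |x|_p = p^{-v_p(x)} = 2^{2} = 4.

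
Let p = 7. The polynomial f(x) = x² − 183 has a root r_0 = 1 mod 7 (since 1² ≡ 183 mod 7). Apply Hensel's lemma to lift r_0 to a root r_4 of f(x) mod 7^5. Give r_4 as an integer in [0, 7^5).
r_4 = 7785 (mod 16807)

Hensel's recurrence: r_{i+1} = r_i − f(r_i)·(f′(r_i))^{-1} mod 7^{i+2}, with f′(x) = 2x. Iterate:
  r_0 = 1 (mod 7)
  r_1 = 43 (mod 49)
  r_2 = 239 (mod 343)
  r_3 = 582 (mod 2401)
  r_4 = 7785 (mod 16807)
Final: r_4 = 7785, and one checks f(r_4) ≡ 0 mod 7^5.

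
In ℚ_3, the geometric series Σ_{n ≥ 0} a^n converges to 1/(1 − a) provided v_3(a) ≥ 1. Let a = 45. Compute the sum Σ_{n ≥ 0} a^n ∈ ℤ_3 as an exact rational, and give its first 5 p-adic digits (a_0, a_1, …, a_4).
Σ a^n = 1/(1 − a) = -1/44;  first 5 digits = (1, 0, 2, 1, 1)

v_3(a) = 2 ≥ 1, so the series converges in ℤ_3 to 1/(1 − a) = 1/(1 − 45) = -1/44. Expand this rational in ℤ_3: compute digits iteratively via d_i = x_i mod 3, x_{i+1} = (x_i − d_i)/3. The first 5 digits are (1, 0, 2, 1, 1).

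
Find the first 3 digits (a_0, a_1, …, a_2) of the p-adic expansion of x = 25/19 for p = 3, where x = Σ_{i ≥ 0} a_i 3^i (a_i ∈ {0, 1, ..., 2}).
(a_0, …, a_2) = (1, 2, 0)

v_3(25/19) = 0 (numerator and denominator both coprime to 3), so x ∈ ℤ_3^×. Compute digits iteratively via a_i = x_i mod 3, x_{i+1} = (x_i − a_i)/3, with x_0 = x:
  x_0 = 25/19;  a_0 = 1;  x_1 = (x_0 − 1)/3 = 2/19
  x_1 = 2/19;  a_1 = 2;  x_2 = (x_1 − 2)/3 = -12/19
  x_2 = -12/19;  a_2 = 0;  x_3 = (x_2 − 0)/3 = -4/19
Digits: (1, 2, 0).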